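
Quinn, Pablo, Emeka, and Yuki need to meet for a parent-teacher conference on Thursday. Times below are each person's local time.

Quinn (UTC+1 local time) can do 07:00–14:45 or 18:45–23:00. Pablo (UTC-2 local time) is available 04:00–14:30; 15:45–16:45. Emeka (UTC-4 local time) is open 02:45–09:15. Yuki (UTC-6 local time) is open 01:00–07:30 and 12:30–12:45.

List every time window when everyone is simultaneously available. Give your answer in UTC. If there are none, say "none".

Quinn in UTC: 06:00-13:45, 17:45-22:00 (subtract 1h to convert from UTC+1).
Pablo in UTC: 06:00-16:30, 17:45-18:45 (add 2h to convert from UTC-2).
Emeka in UTC: 06:45-13:15 (add 4h to convert from UTC-4).
Yuki in UTC: 07:00-13:30, 18:30-18:45 (add 6h to convert from UTC-6).
Quinn ∩ Pablo: 06:00-13:45, 17:45-18:45.
Quinn ∩ Pablo ∩ Emeka: 06:45-13:15.
Quinn ∩ Pablo ∩ Emeka ∩ Yuki: 07:00-13:15.
Those are the intersection windows.

07:00-13:15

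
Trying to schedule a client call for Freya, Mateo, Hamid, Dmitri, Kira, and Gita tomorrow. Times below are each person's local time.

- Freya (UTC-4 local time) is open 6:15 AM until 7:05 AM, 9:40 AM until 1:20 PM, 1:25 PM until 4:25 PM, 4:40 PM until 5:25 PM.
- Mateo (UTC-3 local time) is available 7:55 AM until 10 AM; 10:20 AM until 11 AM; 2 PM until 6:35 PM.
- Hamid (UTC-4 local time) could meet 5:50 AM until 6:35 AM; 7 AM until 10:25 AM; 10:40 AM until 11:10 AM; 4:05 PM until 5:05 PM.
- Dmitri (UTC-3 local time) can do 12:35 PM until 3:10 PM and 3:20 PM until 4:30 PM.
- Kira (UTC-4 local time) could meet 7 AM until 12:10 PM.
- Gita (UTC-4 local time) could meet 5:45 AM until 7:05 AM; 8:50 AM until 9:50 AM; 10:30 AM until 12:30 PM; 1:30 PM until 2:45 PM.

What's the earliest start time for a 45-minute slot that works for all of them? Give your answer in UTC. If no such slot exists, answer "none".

none

Freya in UTC: 10:15-11:05, 13:40-17:20, 17:25-20:25, 20:40-21:25 (add 4h to convert from UTC-4).
Mateo in UTC: 10:55-13:00, 13:20-14:00, 17:00-21:35 (add 3h to convert from UTC-3).
Hamid in UTC: 09:50-10:35, 11:00-14:25, 14:40-15:10, 20:05-21:05 (add 4h to convert from UTC-4).
Dmitri in UTC: 15:35-18:10, 18:20-19:30 (add 3h to convert from UTC-3).
Kira in UTC: 11:00-16:10 (add 4h to convert from UTC-4).
Gita in UTC: 09:45-11:05, 12:50-13:50, 14:30-16:30, 17:30-18:45 (add 4h to convert from UTC-4).
Freya ∩ Mateo: 10:55-11:05, 13:40-14:00, 17:00-17:20, 17:25-20:25, 20:40-21:25.
Freya ∩ Mateo ∩ Hamid: 11:00-11:05, 13:40-14:00, 20:05-20:25, 20:40-21:05.
Freya ∩ Mateo ∩ Hamid ∩ Dmitri: ∅.
Freya ∩ Mateo ∩ Hamid ∩ Dmitri ∩ Kira: ∅.
Freya ∩ Mateo ∩ Hamid ∩ Dmitri ∩ Kira ∩ Gita: ∅.
There is no time when everyone is free.
No common window is at least 45 minutes long.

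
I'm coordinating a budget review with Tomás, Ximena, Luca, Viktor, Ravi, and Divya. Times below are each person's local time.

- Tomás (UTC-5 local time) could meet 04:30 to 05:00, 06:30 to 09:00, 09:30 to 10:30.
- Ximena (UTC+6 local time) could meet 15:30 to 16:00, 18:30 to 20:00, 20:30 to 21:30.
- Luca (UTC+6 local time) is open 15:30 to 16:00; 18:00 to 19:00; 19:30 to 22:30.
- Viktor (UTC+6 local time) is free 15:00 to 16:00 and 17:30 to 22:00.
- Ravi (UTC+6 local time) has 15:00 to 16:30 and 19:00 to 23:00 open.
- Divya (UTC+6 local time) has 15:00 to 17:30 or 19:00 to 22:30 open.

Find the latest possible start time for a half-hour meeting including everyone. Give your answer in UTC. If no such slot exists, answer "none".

Tomás in UTC: 09:30-10:00, 11:30-14:00, 14:30-15:30 (add 5h to convert from UTC-5).
Ximena in UTC: 09:30-10:00, 12:30-14:00, 14:30-15:30 (subtract 6h to convert from UTC+6).
Luca in UTC: 09:30-10:00, 12:00-13:00, 13:30-16:30 (subtract 6h to convert from UTC+6).
Viktor in UTC: 09:00-10:00, 11:30-16:00 (subtract 6h to convert from UTC+6).
Ravi in UTC: 09:00-10:30, 13:00-17:00 (subtract 6h to convert from UTC+6).
Divya in UTC: 09:00-11:30, 13:00-16:30 (subtract 6h to convert from UTC+6).
Tomás ∩ Ximena: 09:30-10:00, 12:30-14:00, 14:30-15:30.
Tomás ∩ Ximena ∩ Luca: 09:30-10:00, 12:30-13:00, 13:30-14:00, 14:30-15:30.
Tomás ∩ Ximena ∩ Luca ∩ Viktor: 09:30-10:00, 12:30-13:00, 13:30-14:00, 14:30-15:30.
Tomás ∩ Ximena ∩ Luca ∩ Viktor ∩ Ravi: 09:30-10:00, 13:30-14:00, 14:30-15:30.
Tomás ∩ Ximena ∩ Luca ∩ Viktor ∩ Ravi ∩ Divya: 09:30-10:00, 13:30-14:00, 14:30-15:30.
The last common window of at least 30 minutes is 14:30-15:30; a 30-minute meeting can start as late as 15:00 and still end by 15:30.

15:00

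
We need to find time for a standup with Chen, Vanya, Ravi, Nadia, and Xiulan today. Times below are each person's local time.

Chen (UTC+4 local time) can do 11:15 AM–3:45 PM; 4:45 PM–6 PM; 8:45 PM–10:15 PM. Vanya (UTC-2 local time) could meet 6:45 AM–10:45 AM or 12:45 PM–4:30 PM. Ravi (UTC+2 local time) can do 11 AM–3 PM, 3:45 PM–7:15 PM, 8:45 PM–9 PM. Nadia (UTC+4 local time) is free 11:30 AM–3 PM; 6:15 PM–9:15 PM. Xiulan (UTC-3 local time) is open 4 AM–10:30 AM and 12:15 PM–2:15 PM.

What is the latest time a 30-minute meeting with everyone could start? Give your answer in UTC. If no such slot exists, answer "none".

Chen in UTC: 07:15-11:45, 12:45-14:00, 16:45-18:15 (subtract 4h to convert from UTC+4).
Vanya in UTC: 08:45-12:45, 14:45-18:30 (add 2h to convert from UTC-2).
Ravi in UTC: 09:00-13:00, 13:45-17:15, 18:45-19:00 (subtract 2h to convert from UTC+2).
Nadia in UTC: 07:30-11:00, 14:15-17:15 (subtract 4h to convert from UTC+4).
Xiulan in UTC: 07:00-13:30, 15:15-17:15 (add 3h to convert from UTC-3).
Chen ∩ Vanya: 08:45-11:45, 16:45-18:15.
Chen ∩ Vanya ∩ Ravi: 09:00-11:45, 16:45-17:15.
Chen ∩ Vanya ∩ Ravi ∩ Nadia: 09:00-11:00, 16:45-17:15.
Chen ∩ Vanya ∩ Ravi ∩ Nadia ∩ Xiulan: 09:00-11:00, 16:45-17:15.
Those are the intersection windows.
The last common window of at least 30 minutes is 16:45-17:15; a 30-minute meeting can start as late as 16:45 and still end by 17:15.

16:45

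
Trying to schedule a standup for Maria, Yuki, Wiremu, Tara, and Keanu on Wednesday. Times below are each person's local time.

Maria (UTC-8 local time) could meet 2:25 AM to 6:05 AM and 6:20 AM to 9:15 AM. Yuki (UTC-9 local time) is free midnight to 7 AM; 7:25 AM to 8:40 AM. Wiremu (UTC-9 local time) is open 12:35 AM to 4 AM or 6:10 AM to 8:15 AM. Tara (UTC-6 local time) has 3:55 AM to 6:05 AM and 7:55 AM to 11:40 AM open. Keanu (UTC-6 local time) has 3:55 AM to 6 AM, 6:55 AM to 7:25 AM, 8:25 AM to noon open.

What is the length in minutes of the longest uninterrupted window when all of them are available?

95

Maria in UTC: 10:25-14:05, 14:20-17:15 (add 8h to convert from UTC-8).
Yuki in UTC: 09:00-16:00, 16:25-17:40 (add 9h to convert from UTC-9).
Wiremu in UTC: 09:35-13:00, 15:10-17:15 (add 9h to convert from UTC-9).
Tara in UTC: 09:55-12:05, 13:55-17:40 (add 6h to convert from UTC-6).
Keanu in UTC: 09:55-12:00, 12:55-13:25, 14:25-18:00 (add 6h to convert from UTC-6).
Maria ∩ Yuki: 10:25-14:05, 14:20-16:00, 16:25-17:15.
Maria ∩ Yuki ∩ Wiremu: 10:25-13:00, 15:10-16:00, 16:25-17:15.
Maria ∩ Yuki ∩ Wiremu ∩ Tara: 10:25-12:05, 15:10-16:00, 16:25-17:15.
Maria ∩ Yuki ∩ Wiremu ∩ Tara ∩ Keanu: 10:25-12:00, 15:10-16:00, 16:25-17:15.
So the common availability across everyone is 10:25-12:00, 15:10-16:00, 16:25-17:15.
The longest is 10:25-12:00 at 95 minutes.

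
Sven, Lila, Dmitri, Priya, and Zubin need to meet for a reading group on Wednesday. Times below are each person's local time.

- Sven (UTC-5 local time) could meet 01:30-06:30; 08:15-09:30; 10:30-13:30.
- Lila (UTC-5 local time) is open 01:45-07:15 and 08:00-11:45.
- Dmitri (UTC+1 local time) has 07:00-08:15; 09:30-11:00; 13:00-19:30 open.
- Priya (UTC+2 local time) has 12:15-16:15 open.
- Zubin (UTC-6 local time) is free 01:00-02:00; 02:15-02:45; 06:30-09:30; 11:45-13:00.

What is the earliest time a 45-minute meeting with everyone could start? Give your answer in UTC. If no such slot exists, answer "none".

13:15

Sven in UTC: 06:30-11:30, 13:15-14:30, 15:30-18:30 (add 5h to convert from UTC-5).
Lila in UTC: 06:45-12:15, 13:00-16:45 (add 5h to convert from UTC-5).
Dmitri in UTC: 06:00-07:15, 08:30-10:00, 12:00-18:30 (subtract 1h to convert from UTC+1).
Priya in UTC: 10:15-14:15 (subtract 2h to convert from UTC+2).
Zubin in UTC: 07:00-08:00, 08:15-08:45, 12:30-15:30, 17:45-19:00 (add 6h to convert from UTC-6).
Sven ∩ Lila: 06:45-11:30, 13:15-14:30, 15:30-16:45.
Sven ∩ Lila ∩ Dmitri: 06:45-07:15, 08:30-10:00, 13:15-14:30, 15:30-16:45.
Sven ∩ Lila ∩ Dmitri ∩ Priya: 13:15-14:15.
Sven ∩ Lila ∩ Dmitri ∩ Priya ∩ Zubin: 13:15-14:15.
Those are the intersection windows.
The first common window of at least 45 minutes is 13:15-14:15, so the earliest start is 13:15.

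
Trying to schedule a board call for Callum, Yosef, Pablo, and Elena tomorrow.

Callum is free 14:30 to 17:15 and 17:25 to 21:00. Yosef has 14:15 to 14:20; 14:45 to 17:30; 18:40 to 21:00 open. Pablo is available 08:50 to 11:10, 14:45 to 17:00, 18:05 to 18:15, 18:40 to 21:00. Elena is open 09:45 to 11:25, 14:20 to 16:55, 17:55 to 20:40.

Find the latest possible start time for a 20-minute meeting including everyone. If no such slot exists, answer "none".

20:20

Callum ∩ Yosef: 14:45-17:15, 17:25-17:30, 18:40-21:00.
Callum ∩ Yosef ∩ Pablo: 14:45-17:00, 18:40-21:00.
Callum ∩ Yosef ∩ Pablo ∩ Elena: 14:45-16:55, 18:40-20:40.
Those are the intersection windows.
The last common window of at least 20 minutes is 18:40-20:40; a 20-minute meeting can start as late as 20:20 and still end by 20:40.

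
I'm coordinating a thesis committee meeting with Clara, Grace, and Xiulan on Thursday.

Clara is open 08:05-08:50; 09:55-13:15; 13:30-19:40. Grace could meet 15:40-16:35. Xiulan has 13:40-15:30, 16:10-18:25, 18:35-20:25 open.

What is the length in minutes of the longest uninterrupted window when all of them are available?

Clara ∩ Grace: 15:40-16:35.
Clara ∩ Grace ∩ Xiulan: 16:10-16:35.
The longest is 16:10-16:35 at 25 minutes.

25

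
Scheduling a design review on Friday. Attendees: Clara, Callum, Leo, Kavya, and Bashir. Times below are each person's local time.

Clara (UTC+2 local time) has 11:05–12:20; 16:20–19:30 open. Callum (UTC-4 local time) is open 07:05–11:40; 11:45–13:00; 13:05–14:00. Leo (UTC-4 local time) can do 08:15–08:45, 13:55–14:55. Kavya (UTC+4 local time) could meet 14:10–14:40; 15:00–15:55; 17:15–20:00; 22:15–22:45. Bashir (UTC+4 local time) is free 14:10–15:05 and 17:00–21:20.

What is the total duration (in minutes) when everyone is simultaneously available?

Clara in UTC: 09:05-10:20, 14:20-17:30 (subtract 2h to convert from UTC+2).
Callum in UTC: 11:05-15:40, 15:45-17:00, 17:05-18:00 (add 4h to convert from UTC-4).
Leo in UTC: 12:15-12:45, 17:55-18:55 (add 4h to convert from UTC-4).
Kavya in UTC: 10:10-10:40, 11:00-11:55, 13:15-16:00, 18:15-18:45 (subtract 4h to convert from UTC+4).
Bashir in UTC: 10:10-11:05, 13:00-17:20 (subtract 4h to convert from UTC+4).
Clara ∩ Callum: 14:20-15:40, 15:45-17:00, 17:05-17:30.
Clara ∩ Callum ∩ Leo: ∅.
Clara ∩ Callum ∩ Leo ∩ Kavya: ∅.
Clara ∩ Callum ∩ Leo ∩ Kavya ∩ Bashir: ∅.
There is no time when everyone is free.
There is no common window, so the total is 0 minutes.

0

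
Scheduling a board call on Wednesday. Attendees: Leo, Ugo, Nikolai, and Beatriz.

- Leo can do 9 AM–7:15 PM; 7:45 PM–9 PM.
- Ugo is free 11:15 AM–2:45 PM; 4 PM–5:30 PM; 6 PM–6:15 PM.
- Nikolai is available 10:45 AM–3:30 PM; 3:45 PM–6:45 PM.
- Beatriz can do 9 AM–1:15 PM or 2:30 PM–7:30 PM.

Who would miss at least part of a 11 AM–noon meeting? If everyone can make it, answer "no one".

Leo: free for 11:00-12:00. Ugo: not fully free for 11:00-12:00. Nikolai: free for 11:00-12:00. Beatriz: free for 11:00-12:00.

Ugo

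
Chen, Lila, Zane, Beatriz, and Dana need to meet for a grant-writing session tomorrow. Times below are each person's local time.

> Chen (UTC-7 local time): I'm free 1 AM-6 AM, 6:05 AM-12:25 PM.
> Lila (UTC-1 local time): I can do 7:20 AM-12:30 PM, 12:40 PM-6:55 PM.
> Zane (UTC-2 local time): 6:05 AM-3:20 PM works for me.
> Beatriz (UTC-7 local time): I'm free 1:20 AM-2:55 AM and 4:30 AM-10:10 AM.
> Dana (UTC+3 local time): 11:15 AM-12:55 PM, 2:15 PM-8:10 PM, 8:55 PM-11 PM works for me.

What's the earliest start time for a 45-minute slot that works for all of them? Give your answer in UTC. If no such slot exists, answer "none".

Chen in UTC: 08:00-13:00, 13:05-19:25 (add 7h to convert from UTC-7).
Lila in UTC: 08:20-13:30, 13:40-19:55 (add 1h to convert from UTC-1).
Zane in UTC: 08:05-17:20 (add 2h to convert from UTC-2).
Beatriz in UTC: 08:20-09:55, 11:30-17:10 (add 7h to convert from UTC-7).
Dana in UTC: 08:15-09:55, 11:15-17:10, 17:55-20:00 (subtract 3h to convert from UTC+3).
Chen ∩ Lila: 08:20-13:00, 13:05-13:30, 13:40-19:25.
Chen ∩ Lila ∩ Zane: 08:20-13:00, 13:05-13:30, 13:40-17:20.
Chen ∩ Lila ∩ Zane ∩ Beatriz: 08:20-09:55, 11:30-13:00, 13:05-13:30, 13:40-17:10.
Chen ∩ Lila ∩ Zane ∩ Beatriz ∩ Dana: 08:20-09:55, 11:30-13:00, 13:05-13:30, 13:40-17:10.
So the common availability across everyone is 08:20-09:55, 11:30-13:00, 13:05-13:30, 13:40-17:10.
The first common window of at least 45 minutes is 08:20-09:55, so the earliest start is 08:20.

08:20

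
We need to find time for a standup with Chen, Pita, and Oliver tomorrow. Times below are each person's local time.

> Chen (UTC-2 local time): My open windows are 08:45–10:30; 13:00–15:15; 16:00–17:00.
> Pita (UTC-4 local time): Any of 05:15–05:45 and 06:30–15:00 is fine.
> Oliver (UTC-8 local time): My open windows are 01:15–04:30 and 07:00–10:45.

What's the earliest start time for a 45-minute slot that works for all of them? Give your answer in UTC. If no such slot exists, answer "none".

Chen in UTC: 10:45-12:30, 15:00-17:15, 18:00-19:00 (add 2h to convert from UTC-2).
Pita in UTC: 09:15-09:45, 10:30-19:00 (add 4h to convert from UTC-4).
Oliver in UTC: 09:15-12:30, 15:00-18:45 (add 8h to convert from UTC-8).
Chen ∩ Pita: 10:45-12:30, 15:00-17:15, 18:00-19:00.
Chen ∩ Pita ∩ Oliver: 10:45-12:30, 15:00-17:15, 18:00-18:45.
The first common window of at least 45 minutes is 10:45-12:30, so the earliest start is 10:45.

10:45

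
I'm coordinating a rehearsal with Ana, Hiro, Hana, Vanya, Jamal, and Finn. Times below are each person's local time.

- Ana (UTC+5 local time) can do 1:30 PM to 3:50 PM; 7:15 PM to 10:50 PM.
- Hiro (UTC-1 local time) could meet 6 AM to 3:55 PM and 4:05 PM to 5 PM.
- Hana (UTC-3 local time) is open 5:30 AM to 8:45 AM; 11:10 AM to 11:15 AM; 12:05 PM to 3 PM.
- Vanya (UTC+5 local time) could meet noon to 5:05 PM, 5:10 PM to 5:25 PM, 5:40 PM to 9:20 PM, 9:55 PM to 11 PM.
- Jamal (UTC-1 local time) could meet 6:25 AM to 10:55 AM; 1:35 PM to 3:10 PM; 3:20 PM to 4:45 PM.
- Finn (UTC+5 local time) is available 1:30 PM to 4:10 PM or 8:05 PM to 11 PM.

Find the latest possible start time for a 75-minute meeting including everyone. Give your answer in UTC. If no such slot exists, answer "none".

09:35

Ana in UTC: 08:30-10:50, 14:15-17:50 (subtract 5h to convert from UTC+5).
Hiro in UTC: 07:00-16:55, 17:05-18:00 (add 1h to convert from UTC-1).
Hana in UTC: 08:30-11:45, 14:10-14:15, 15:05-18:00 (add 3h to convert from UTC-3).
Vanya in UTC: 07:00-12:05, 12:10-12:25, 12:40-16:20, 16:55-18:00 (subtract 5h to convert from UTC+5).
Jamal in UTC: 07:25-11:55, 14:35-16:10, 16:20-17:45 (add 1h to convert from UTC-1).
Finn in UTC: 08:30-11:10, 15:05-18:00 (subtract 5h to convert from UTC+5).
Ana ∩ Hiro: 08:30-10:50, 14:15-16:55, 17:05-17:50.
Ana ∩ Hiro ∩ Hana: 08:30-10:50, 15:05-16:55, 17:05-17:50.
Ana ∩ Hiro ∩ Hana ∩ Vanya: 08:30-10:50, 15:05-16:20, 17:05-17:50.
Ana ∩ Hiro ∩ Hana ∩ Vanya ∩ Jamal: 08:30-10:50, 15:05-16:10, 17:05-17:45.
Ana ∩ Hiro ∩ Hana ∩ Vanya ∩ Jamal ∩ Finn: 08:30-10:50, 15:05-16:10, 17:05-17:45.
The last common window of at least 75 minutes is 08:30-10:50; a 75-minute meeting can start as late as 09:35 and still end by 10:50.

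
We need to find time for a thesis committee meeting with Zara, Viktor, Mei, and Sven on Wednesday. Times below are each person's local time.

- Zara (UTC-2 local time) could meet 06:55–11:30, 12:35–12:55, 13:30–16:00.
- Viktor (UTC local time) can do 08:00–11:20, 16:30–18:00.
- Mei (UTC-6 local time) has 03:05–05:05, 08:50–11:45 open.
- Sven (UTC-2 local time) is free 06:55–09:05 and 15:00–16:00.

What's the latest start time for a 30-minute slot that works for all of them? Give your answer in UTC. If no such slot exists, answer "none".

Zara in UTC: 08:55-13:30, 14:35-14:55, 15:30-18:00 (add 2h to convert from UTC-2).
Viktor in UTC: 08:00-11:20, 16:30-18:00.
Mei in UTC: 09:05-11:05, 14:50-17:45 (add 6h to convert from UTC-6).
Sven in UTC: 08:55-11:05, 17:00-18:00 (add 2h to convert from UTC-2).
Zara ∩ Viktor: 08:55-11:20, 16:30-18:00.
Zara ∩ Viktor ∩ Mei: 09:05-11:05, 16:30-17:45.
Zara ∩ Viktor ∩ Mei ∩ Sven: 09:05-11:05, 17:00-17:45.
The last common window of at least 30 minutes is 17:00-17:45; a 30-minute meeting can start as late as 17:15 and still end by 17:45.

17:15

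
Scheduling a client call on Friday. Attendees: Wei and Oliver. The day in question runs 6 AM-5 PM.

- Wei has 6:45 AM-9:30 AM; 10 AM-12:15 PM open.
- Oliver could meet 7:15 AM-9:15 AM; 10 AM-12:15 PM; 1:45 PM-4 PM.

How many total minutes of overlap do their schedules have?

255

Wei ∩ Oliver: 07:15-09:15, 10:00-12:15.
Summing the common windows: 120 + 135 = 255 minutes.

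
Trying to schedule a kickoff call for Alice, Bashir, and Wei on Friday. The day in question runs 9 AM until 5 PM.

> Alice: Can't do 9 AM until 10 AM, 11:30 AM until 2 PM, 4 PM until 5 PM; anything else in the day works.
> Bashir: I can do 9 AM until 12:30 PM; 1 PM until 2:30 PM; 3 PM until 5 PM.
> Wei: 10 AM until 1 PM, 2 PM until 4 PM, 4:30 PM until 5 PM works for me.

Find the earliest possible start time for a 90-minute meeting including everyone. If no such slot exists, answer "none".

10:00

Alice free: 10:00-11:30, 14:00-16:00 (invert busy blocks within the working day).
Bashir free: 09:00-12:30, 13:00-14:30, 15:00-17:00.
Wei free: 10:00-13:00, 14:00-16:00, 16:30-17:00.
Alice ∩ Bashir: 10:00-11:30, 14:00-14:30, 15:00-16:00.
Alice ∩ Bashir ∩ Wei: 10:00-11:30, 14:00-14:30, 15:00-16:00.
The first common window of at least 90 minutes is 10:00-11:30, so the earliest start is 10:00.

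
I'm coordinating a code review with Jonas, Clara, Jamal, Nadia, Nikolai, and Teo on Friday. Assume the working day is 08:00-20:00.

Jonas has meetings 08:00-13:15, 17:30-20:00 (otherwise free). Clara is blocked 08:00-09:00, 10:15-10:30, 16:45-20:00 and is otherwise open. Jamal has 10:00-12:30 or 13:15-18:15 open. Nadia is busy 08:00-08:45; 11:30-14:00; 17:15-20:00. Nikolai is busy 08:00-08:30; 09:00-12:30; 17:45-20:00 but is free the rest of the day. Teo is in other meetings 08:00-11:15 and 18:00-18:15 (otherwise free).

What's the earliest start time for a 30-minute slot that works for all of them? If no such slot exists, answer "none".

14:00

Jonas free: 13:15-17:30 (invert busy blocks within the working day).
Clara free: 09:00-10:15, 10:30-16:45 (invert busy blocks within the working day).
Jamal free: 10:00-12:30, 13:15-18:15.
Nadia free: 08:45-11:30, 14:00-17:15 (invert busy blocks within the working day).
Nikolai free: 08:30-09:00, 12:30-17:45 (invert busy blocks within the working day).
Teo free: 11:15-18:00, 18:15-20:00 (invert busy blocks within the working day).
Jonas ∩ Clara: 13:15-16:45.
Jonas ∩ Clara ∩ Jamal: 13:15-16:45.
Jonas ∩ Clara ∩ Jamal ∩ Nadia: 14:00-16:45.
Jonas ∩ Clara ∩ Jamal ∩ Nadia ∩ Nikolai: 14:00-16:45.
Jonas ∩ Clara ∩ Jamal ∩ Nadia ∩ Nikolai ∩ Teo: 14:00-16:45.
The first common window of at least 30 minutes is 14:00-16:45, so the earliest start is 14:00.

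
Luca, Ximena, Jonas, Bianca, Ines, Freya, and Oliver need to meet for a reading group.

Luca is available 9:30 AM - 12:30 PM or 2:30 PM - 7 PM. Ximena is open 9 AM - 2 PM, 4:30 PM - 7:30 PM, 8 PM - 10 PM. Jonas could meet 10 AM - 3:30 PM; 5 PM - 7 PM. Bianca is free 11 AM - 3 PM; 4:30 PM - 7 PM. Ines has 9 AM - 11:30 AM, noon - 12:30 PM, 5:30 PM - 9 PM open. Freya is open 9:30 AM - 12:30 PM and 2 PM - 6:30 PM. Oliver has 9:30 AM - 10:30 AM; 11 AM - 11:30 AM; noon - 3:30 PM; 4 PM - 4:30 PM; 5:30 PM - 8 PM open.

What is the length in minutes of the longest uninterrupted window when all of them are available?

Luca ∩ Ximena: 09:30-12:30, 16:30-19:00.
Luca ∩ Ximena ∩ Jonas: 10:00-12:30, 17:00-19:00.
Luca ∩ Ximena ∩ Jonas ∩ Bianca: 11:00-12:30, 17:00-19:00.
Luca ∩ Ximena ∩ Jonas ∩ Bianca ∩ Ines: 11:00-11:30, 12:00-12:30, 17:30-19:00.
Luca ∩ Ximena ∩ Jonas ∩ Bianca ∩ Ines ∩ Freya: 11:00-11:30, 12:00-12:30, 17:30-18:30.
Luca ∩ Ximena ∩ Jonas ∩ Bianca ∩ Ines ∩ Freya ∩ Oliver: 11:00-11:30, 12:00-12:30, 17:30-18:30.
The longest is 17:30-18:30 at 60 minutes.

60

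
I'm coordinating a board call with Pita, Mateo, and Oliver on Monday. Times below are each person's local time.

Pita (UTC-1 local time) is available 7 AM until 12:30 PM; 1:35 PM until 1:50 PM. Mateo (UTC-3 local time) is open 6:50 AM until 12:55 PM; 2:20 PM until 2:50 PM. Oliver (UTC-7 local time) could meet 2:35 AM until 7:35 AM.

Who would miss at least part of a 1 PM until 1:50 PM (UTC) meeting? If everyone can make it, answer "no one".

Pita in UTC: 08:00-13:30, 14:35-14:50 (add 1h to convert from UTC-1).
Mateo in UTC: 09:50-15:55, 17:20-17:50 (add 3h to convert from UTC-3).
Oliver in UTC: 09:35-14:35 (add 7h to convert from UTC-7).
Pita: not fully free for 13:00-13:50. Mateo: free for 13:00-13:50. Oliver: free for 13:00-13:50.

Pita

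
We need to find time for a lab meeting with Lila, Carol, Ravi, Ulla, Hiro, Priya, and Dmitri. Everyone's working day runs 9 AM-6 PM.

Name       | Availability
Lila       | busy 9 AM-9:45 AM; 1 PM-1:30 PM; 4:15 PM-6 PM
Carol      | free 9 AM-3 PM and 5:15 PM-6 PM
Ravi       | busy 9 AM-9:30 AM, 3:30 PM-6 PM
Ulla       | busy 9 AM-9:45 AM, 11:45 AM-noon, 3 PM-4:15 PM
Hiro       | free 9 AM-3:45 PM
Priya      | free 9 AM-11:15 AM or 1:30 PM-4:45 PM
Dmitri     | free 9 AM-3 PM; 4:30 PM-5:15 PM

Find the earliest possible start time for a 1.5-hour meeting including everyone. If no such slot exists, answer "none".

Lila free: 09:45-13:00, 13:30-16:15 (invert busy blocks within the working day).
Carol free: 09:00-15:00, 17:15-18:00.
Ravi free: 09:30-15:30 (invert busy blocks within the working day).
Ulla free: 09:45-11:45, 12:00-15:00, 16:15-18:00 (invert busy blocks within the working day).
Hiro free: 09:00-15:45.
Priya free: 09:00-11:15, 13:30-16:45.
Dmitri free: 09:00-15:00, 16:30-17:15.
Lila ∩ Carol: 09:45-13:00, 13:30-15:00.
Lila ∩ Carol ∩ Ravi: 09:45-13:00, 13:30-15:00.
Lila ∩ Carol ∩ Ravi ∩ Ulla: 09:45-11:45, 12:00-13:00, 13:30-15:00.
Lila ∩ Carol ∩ Ravi ∩ Ulla ∩ Hiro: 09:45-11:45, 12:00-13:00, 13:30-15:00.
Lila ∩ Carol ∩ Ravi ∩ Ulla ∩ Hiro ∩ Priya: 09:45-11:15, 13:30-15:00.
Lila ∩ Carol ∩ Ravi ∩ Ulla ∩ Hiro ∩ Priya ∩ Dmitri: 09:45-11:15, 13:30-15:00.
Those are the intersection windows.
The first common window of at least 90 minutes is 09:45-11:15, so the earliest start is 09:45.

09:45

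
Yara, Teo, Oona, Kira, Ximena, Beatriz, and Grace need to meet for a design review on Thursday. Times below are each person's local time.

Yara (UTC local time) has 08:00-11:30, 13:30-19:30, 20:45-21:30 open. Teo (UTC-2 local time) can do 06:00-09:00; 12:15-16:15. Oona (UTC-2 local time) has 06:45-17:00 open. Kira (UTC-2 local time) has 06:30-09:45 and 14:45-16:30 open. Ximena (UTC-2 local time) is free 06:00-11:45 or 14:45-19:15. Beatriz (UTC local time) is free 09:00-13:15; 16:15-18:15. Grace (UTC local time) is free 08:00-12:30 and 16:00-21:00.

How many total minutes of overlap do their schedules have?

210

Yara in UTC: 08:00-11:30, 13:30-19:30, 20:45-21:30.
Teo in UTC: 08:00-11:00, 14:15-18:15 (add 2h to convert from UTC-2).
Oona in UTC: 08:45-19:00 (add 2h to convert from UTC-2).
Kira in UTC: 08:30-11:45, 16:45-18:30 (add 2h to convert from UTC-2).
Ximena in UTC: 08:00-13:45, 16:45-21:15 (add 2h to convert from UTC-2).
Beatriz in UTC: 09:00-13:15, 16:15-18:15.
Grace in UTC: 08:00-12:30, 16:00-21:00.
Yara ∩ Teo: 08:00-11:00, 14:15-18:15.
Yara ∩ Teo ∩ Oona: 08:45-11:00, 14:15-18:15.
Yara ∩ Teo ∩ Oona ∩ Kira: 08:45-11:00, 16:45-18:15.
Yara ∩ Teo ∩ Oona ∩ Kira ∩ Ximena: 08:45-11:00, 16:45-18:15.
Yara ∩ Teo ∩ Oona ∩ Kira ∩ Ximena ∩ Beatriz: 09:00-11:00, 16:45-18:15.
Yara ∩ Teo ∩ Oona ∩ Kira ∩ Ximena ∩ Beatriz ∩ Grace: 09:00-11:00, 16:45-18:15.
So the common availability across everyone is 09:00-11:00, 16:45-18:15.
Summing the common windows: 120 + 90 = 210 minutes.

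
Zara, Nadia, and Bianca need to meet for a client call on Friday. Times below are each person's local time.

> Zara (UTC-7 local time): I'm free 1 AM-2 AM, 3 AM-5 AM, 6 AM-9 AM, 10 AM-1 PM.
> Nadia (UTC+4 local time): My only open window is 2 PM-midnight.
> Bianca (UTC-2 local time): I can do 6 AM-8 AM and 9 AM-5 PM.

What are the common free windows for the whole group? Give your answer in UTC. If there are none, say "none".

Zara in UTC: 08:00-09:00, 10:00-12:00, 13:00-16:00, 17:00-20:00 (add 7h to convert from UTC-7).
Nadia in UTC: 10:00-20:00 (subtract 4h to convert from UTC+4).
Bianca in UTC: 08:00-10:00, 11:00-19:00 (add 2h to convert from UTC-2).
Zara ∩ Nadia: 10:00-12:00, 13:00-16:00, 17:00-20:00.
Zara ∩ Nadia ∩ Bianca: 11:00-12:00, 13:00-16:00, 17:00-19:00.

11:00-12:00, 13:00-16:00, 17:00-19:00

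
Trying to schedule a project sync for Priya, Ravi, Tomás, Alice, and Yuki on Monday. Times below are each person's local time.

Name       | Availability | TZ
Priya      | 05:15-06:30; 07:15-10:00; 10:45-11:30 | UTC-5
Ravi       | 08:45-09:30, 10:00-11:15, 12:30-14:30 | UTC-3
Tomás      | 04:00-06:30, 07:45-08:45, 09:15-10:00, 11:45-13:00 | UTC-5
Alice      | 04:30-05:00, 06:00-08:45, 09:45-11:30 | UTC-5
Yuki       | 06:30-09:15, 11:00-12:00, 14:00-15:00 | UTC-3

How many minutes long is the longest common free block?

Priya in UTC: 10:15-11:30, 12:15-15:00, 15:45-16:30 (add 5h to convert from UTC-5).
Ravi in UTC: 11:45-12:30, 13:00-14:15, 15:30-17:30 (add 3h to convert from UTC-3).
Tomás in UTC: 09:00-11:30, 12:45-13:45, 14:15-15:00, 16:45-18:00 (add 5h to convert from UTC-5).
Alice in UTC: 09:30-10:00, 11:00-13:45, 14:45-16:30 (add 5h to convert from UTC-5).
Yuki in UTC: 09:30-12:15, 14:00-15:00, 17:00-18:00 (add 3h to convert from UTC-3).
Priya ∩ Ravi: 12:15-12:30, 13:00-14:15, 15:45-16:30.
Priya ∩ Ravi ∩ Tomás: 13:00-13:45.
Priya ∩ Ravi ∩ Tomás ∩ Alice: 13:00-13:45.
Priya ∩ Ravi ∩ Tomás ∩ Alice ∩ Yuki: ∅.
There is no time when everyone is free.
No common window exists, so the longest block is 0 minutes.

0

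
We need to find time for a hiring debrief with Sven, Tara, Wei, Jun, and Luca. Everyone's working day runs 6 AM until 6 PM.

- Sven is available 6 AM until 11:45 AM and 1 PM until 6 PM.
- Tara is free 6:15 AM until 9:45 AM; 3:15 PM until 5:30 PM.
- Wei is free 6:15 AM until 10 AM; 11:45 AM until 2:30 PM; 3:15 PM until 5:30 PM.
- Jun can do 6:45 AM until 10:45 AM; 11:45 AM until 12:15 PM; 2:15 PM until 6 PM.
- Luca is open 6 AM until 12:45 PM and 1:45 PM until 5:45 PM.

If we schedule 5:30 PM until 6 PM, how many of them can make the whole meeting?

2

Sven and Jun can make the full 17:30-18:00 slot — that's 2.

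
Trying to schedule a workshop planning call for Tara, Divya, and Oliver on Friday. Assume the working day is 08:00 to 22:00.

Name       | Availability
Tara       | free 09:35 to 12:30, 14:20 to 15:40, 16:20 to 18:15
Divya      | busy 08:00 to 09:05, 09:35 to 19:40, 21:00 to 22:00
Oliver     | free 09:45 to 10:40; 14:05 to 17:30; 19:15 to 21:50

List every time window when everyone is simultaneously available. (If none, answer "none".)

none

Tara free: 09:35-12:30, 14:20-15:40, 16:20-18:15.
Divya free: 09:05-09:35, 19:40-21:00 (invert busy blocks within the working day).
Oliver free: 09:45-10:40, 14:05-17:30, 19:15-21:50.
Tara ∩ Divya: ∅.
Tara ∩ Divya ∩ Oliver: ∅.
There is no time when everyone is free.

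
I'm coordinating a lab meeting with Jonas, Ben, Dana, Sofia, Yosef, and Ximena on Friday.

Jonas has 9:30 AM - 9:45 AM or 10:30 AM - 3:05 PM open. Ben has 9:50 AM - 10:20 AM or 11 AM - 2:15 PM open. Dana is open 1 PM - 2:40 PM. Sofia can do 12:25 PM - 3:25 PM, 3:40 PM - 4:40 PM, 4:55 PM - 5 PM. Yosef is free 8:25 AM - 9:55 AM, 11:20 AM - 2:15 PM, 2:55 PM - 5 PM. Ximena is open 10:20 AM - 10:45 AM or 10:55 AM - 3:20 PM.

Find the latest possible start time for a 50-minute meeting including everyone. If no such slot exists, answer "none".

Jonas ∩ Ben: 11:00-14:15.
Jonas ∩ Ben ∩ Dana: 13:00-14:15.
Jonas ∩ Ben ∩ Dana ∩ Sofia: 13:00-14:15.
Jonas ∩ Ben ∩ Dana ∩ Sofia ∩ Yosef: 13:00-14:15.
Jonas ∩ Ben ∩ Dana ∩ Sofia ∩ Yosef ∩ Ximena: 13:00-14:15.
The last common window of at least 50 minutes is 13:00-14:15; a 50-minute meeting can start as late as 13:25 and still end by 14:15.

13:25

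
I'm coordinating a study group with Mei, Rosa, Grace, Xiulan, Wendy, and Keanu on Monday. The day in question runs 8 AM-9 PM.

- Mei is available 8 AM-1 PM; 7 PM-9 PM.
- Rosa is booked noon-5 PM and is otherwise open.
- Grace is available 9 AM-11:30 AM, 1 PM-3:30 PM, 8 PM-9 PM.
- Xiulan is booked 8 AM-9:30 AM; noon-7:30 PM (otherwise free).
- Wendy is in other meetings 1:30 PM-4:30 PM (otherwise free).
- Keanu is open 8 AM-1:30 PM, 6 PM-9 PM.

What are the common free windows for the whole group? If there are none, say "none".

09:30-11:30, 20:00-21:00

Mei free: 08:00-13:00, 19:00-21:00.
Rosa free: 08:00-12:00, 17:00-21:00 (invert busy blocks within the working day).
Grace free: 09:00-11:30, 13:00-15:30, 20:00-21:00.
Xiulan free: 09:30-12:00, 19:30-21:00 (invert busy blocks within the working day).
Wendy free: 08:00-13:30, 16:30-21:00 (invert busy blocks within the working day).
Keanu free: 08:00-13:30, 18:00-21:00.
Mei ∩ Rosa: 08:00-12:00, 19:00-21:00.
Mei ∩ Rosa ∩ Grace: 09:00-11:30, 20:00-21:00.
Mei ∩ Rosa ∩ Grace ∩ Xiulan: 09:30-11:30, 20:00-21:00.
Mei ∩ Rosa ∩ Grace ∩ Xiulan ∩ Wendy: 09:30-11:30, 20:00-21:00.
Mei ∩ Rosa ∩ Grace ∩ Xiulan ∩ Wendy ∩ Keanu: 09:30-11:30, 20:00-21:00.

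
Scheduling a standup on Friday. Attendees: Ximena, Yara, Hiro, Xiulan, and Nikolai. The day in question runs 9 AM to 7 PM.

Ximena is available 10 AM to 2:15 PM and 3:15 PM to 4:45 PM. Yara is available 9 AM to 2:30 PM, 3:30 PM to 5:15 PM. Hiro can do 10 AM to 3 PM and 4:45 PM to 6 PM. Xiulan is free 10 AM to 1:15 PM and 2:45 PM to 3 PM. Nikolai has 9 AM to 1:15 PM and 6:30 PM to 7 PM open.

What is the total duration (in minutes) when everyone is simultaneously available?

195

Ximena ∩ Yara: 10:00-14:15, 15:30-16:45.
Ximena ∩ Yara ∩ Hiro: 10:00-14:15.
Ximena ∩ Yara ∩ Hiro ∩ Xiulan: 10:00-13:15.
Ximena ∩ Yara ∩ Hiro ∩ Xiulan ∩ Nikolai: 10:00-13:15.
Those are the intersection windows.
That's a single block of 195 minutes.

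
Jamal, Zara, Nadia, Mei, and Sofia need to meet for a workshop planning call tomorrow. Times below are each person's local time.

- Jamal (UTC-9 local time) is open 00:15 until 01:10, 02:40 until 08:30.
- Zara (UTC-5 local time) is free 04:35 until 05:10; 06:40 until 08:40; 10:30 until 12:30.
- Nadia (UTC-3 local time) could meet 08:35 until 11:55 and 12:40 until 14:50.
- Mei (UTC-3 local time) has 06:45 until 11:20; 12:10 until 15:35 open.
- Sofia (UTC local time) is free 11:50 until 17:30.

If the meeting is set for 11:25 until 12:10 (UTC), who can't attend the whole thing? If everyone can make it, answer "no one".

Jamal, Nadia, Sofia, Zara

Jamal in UTC: 09:15-10:10, 11:40-17:30 (add 9h to convert from UTC-9).
Zara in UTC: 09:35-10:10, 11:40-13:40, 15:30-17:30 (add 5h to convert from UTC-5).
Nadia in UTC: 11:35-14:55, 15:40-17:50 (add 3h to convert from UTC-3).
Mei in UTC: 09:45-14:20, 15:10-18:35 (add 3h to convert from UTC-3).
Sofia in UTC: 11:50-17:30.
Jamal: not fully free for 11:25-12:10. Zara: not fully free for 11:25-12:10. Nadia: not fully free for 11:25-12:10. Mei: free for 11:25-12:10. Sofia: not fully free for 11:25-12:10.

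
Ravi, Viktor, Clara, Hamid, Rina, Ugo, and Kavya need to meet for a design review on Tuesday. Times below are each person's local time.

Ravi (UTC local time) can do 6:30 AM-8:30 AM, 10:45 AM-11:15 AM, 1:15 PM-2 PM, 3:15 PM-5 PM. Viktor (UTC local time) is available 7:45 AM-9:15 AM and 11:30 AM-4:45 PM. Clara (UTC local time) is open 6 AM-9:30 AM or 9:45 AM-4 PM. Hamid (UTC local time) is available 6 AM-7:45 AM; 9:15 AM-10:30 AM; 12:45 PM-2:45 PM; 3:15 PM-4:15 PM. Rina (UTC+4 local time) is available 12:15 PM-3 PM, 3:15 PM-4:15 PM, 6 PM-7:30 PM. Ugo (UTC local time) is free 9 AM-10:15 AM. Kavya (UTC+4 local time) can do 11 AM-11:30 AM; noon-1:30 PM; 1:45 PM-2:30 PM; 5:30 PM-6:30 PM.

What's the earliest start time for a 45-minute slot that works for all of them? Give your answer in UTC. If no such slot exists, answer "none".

none

Ravi in UTC: 06:30-08:30, 10:45-11:15, 13:15-14:00, 15:15-17:00.
Viktor in UTC: 07:45-09:15, 11:30-16:45.
Clara in UTC: 06:00-09:30, 09:45-16:00.
Hamid in UTC: 06:00-07:45, 09:15-10:30, 12:45-14:45, 15:15-16:15.
Rina in UTC: 08:15-11:00, 11:15-12:15, 14:00-15:30 (subtract 4h to convert from UTC+4).
Ugo in UTC: 09:00-10:15.
Kavya in UTC: 07:00-07:30, 08:00-09:30, 09:45-10:30, 13:30-14:30 (subtract 4h to convert from UTC+4).
Ravi ∩ Viktor: 07:45-08:30, 13:15-14:00, 15:15-16:45.
Ravi ∩ Viktor ∩ Clara: 07:45-08:30, 13:15-14:00, 15:15-16:00.
Ravi ∩ Viktor ∩ Clara ∩ Hamid: 13:15-14:00, 15:15-16:00.
Ravi ∩ Viktor ∩ Clara ∩ Hamid ∩ Rina: 15:15-15:30.
Ravi ∩ Viktor ∩ Clara ∩ Hamid ∩ Rina ∩ Ugo: ∅.
Ravi ∩ Viktor ∩ Clara ∩ Hamid ∩ Rina ∩ Ugo ∩ Kavya: ∅.
There is no time when everyone is free.
No common window is at least 45 minutes long.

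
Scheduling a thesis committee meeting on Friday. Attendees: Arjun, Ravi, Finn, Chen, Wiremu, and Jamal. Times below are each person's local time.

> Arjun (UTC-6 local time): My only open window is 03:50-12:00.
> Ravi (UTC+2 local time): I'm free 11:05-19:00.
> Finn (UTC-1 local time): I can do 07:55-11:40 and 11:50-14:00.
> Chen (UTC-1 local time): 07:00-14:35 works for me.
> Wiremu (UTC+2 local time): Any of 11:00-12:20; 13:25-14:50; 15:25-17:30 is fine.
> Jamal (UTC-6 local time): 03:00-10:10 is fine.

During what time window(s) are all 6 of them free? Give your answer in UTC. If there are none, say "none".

Arjun in UTC: 09:50-18:00 (add 6h to convert from UTC-6).
Ravi in UTC: 09:05-17:00 (subtract 2h to convert from UTC+2).
Finn in UTC: 08:55-12:40, 12:50-15:00 (add 1h to convert from UTC-1).
Chen in UTC: 08:00-15:35 (add 1h to convert from UTC-1).
Wiremu in UTC: 09:00-10:20, 11:25-12:50, 13:25-15:30 (subtract 2h to convert from UTC+2).
Jamal in UTC: 09:00-16:10 (add 6h to convert from UTC-6).
Arjun ∩ Ravi: 09:50-17:00.
Arjun ∩ Ravi ∩ Finn: 09:50-12:40, 12:50-15:00.
Arjun ∩ Ravi ∩ Finn ∩ Chen: 09:50-12:40, 12:50-15:00.
Arjun ∩ Ravi ∩ Finn ∩ Chen ∩ Wiremu: 09:50-10:20, 11:25-12:40, 13:25-15:00.
Arjun ∩ Ravi ∩ Finn ∩ Chen ∩ Wiremu ∩ Jamal: 09:50-10:20, 11:25-12:40, 13:25-15:00.
Those are the intersection windows.

09:50-10:20, 11:25-12:40, 13:25-15:00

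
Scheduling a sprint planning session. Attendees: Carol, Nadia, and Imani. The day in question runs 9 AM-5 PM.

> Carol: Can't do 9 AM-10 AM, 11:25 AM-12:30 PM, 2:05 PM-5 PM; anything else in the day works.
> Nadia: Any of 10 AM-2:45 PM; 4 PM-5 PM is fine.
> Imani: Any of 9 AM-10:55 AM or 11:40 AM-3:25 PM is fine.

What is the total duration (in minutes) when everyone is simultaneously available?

150

Carol free: 10:00-11:25, 12:30-14:05 (invert busy blocks within the working day).
Nadia free: 10:00-14:45, 16:00-17:00.
Imani free: 09:00-10:55, 11:40-15:25.
Carol ∩ Nadia: 10:00-11:25, 12:30-14:05.
Carol ∩ Nadia ∩ Imani: 10:00-10:55, 12:30-14:05.
Summing the common windows: 55 + 95 = 150 minutes.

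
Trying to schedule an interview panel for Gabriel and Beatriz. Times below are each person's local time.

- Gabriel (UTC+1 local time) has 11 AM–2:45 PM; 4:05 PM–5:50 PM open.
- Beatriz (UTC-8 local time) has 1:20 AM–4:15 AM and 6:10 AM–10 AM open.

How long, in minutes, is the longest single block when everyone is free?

135

Gabriel in UTC: 10:00-13:45, 15:05-16:50 (subtract 1h to convert from UTC+1).
Beatriz in UTC: 09:20-12:15, 14:10-18:00 (add 8h to convert from UTC-8).
Gabriel ∩ Beatriz: 10:00-12:15, 15:05-16:50.
So the common availability across everyone is 10:00-12:15, 15:05-16:50.
The longest is 10:00-12:15 at 135 minutes.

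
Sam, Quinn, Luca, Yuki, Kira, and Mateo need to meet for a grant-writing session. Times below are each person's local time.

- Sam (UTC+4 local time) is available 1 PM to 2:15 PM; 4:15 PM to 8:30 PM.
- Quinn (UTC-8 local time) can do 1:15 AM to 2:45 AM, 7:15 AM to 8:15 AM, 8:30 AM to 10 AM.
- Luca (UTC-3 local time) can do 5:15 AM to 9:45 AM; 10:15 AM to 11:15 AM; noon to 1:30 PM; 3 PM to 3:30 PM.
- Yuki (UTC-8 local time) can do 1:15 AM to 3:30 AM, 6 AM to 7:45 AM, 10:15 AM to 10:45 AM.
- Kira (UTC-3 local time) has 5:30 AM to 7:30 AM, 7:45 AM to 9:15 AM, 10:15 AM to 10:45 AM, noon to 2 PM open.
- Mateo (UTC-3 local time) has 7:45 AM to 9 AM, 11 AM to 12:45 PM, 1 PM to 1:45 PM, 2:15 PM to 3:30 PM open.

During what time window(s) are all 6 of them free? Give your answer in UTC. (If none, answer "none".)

15:15-15:45

Sam in UTC: 09:00-10:15, 12:15-16:30 (subtract 4h to convert from UTC+4).
Quinn in UTC: 09:15-10:45, 15:15-16:15, 16:30-18:00 (add 8h to convert from UTC-8).
Luca in UTC: 08:15-12:45, 13:15-14:15, 15:00-16:30, 18:00-18:30 (add 3h to convert from UTC-3).
Yuki in UTC: 09:15-11:30, 14:00-15:45, 18:15-18:45 (add 8h to convert from UTC-8).
Kira in UTC: 08:30-10:30, 10:45-12:15, 13:15-13:45, 15:00-17:00 (add 3h to convert from UTC-3).
Mateo in UTC: 10:45-12:00, 14:00-15:45, 16:00-16:45, 17:15-18:30 (add 3h to convert from UTC-3).
Sam ∩ Quinn: 09:15-10:15, 15:15-16:15.
Sam ∩ Quinn ∩ Luca: 09:15-10:15, 15:15-16:15.
Sam ∩ Quinn ∩ Luca ∩ Yuki: 09:15-10:15, 15:15-15:45.
Sam ∩ Quinn ∩ Luca ∩ Yuki ∩ Kira: 09:15-10:15, 15:15-15:45.
Sam ∩ Quinn ∩ Luca ∩ Yuki ∩ Kira ∩ Mateo: 15:15-15:45.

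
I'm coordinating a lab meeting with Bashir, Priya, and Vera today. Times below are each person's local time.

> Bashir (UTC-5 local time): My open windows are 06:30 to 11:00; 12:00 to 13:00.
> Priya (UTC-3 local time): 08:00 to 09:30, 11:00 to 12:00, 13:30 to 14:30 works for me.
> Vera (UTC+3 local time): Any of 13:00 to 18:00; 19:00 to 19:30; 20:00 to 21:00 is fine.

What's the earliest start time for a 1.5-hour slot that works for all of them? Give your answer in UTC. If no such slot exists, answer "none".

none

Bashir in UTC: 11:30-16:00, 17:00-18:00 (add 5h to convert from UTC-5).
Priya in UTC: 11:00-12:30, 14:00-15:00, 16:30-17:30 (add 3h to convert from UTC-3).
Vera in UTC: 10:00-15:00, 16:00-16:30, 17:00-18:00 (subtract 3h to convert from UTC+3).
Bashir ∩ Priya: 11:30-12:30, 14:00-15:00, 17:00-17:30.
Bashir ∩ Priya ∩ Vera: 11:30-12:30, 14:00-15:00, 17:00-17:30.
Those are the intersection windows.
No common window is at least 90 minutes long.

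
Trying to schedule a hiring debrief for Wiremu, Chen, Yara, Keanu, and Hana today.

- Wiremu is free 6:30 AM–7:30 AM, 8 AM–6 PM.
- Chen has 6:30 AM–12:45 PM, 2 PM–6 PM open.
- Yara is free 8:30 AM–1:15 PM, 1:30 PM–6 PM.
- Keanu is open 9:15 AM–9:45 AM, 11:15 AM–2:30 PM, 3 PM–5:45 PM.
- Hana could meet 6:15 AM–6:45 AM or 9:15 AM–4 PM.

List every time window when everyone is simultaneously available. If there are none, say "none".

Wiremu ∩ Chen: 06:30-07:30, 08:00-12:45, 14:00-18:00.
Wiremu ∩ Chen ∩ Yara: 08:30-12:45, 14:00-18:00.
Wiremu ∩ Chen ∩ Yara ∩ Keanu: 09:15-09:45, 11:15-12:45, 14:00-14:30, 15:00-17:45.
Wiremu ∩ Chen ∩ Yara ∩ Keanu ∩ Hana: 09:15-09:45, 11:15-12:45, 14:00-14:30, 15:00-16:00.

09:15-09:45, 11:15-12:45, 14:00-14:30, 15:00-16:00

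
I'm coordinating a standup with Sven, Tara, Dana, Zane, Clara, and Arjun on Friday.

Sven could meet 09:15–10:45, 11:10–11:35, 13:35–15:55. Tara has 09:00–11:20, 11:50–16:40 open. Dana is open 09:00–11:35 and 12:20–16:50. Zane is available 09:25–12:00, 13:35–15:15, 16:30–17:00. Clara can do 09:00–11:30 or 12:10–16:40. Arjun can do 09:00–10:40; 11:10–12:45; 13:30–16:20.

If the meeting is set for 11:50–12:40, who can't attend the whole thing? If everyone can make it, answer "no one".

Clara, Dana, Sven, Zane

Sven: not fully free for 11:50-12:40. Tara: free for 11:50-12:40. Dana: not fully free for 11:50-12:40. Zane: not fully free for 11:50-12:40. Clara: not fully free for 11:50-12:40. Arjun: free for 11:50-12:40.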